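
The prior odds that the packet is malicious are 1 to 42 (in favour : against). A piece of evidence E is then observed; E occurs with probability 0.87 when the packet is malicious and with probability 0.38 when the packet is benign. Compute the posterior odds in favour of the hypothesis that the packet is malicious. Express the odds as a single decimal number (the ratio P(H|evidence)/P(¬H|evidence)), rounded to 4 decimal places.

Prior odds = 1/42 = 0.023810.
Likelihood ratio for E = 0.87/0.38 = 2.2895.
Posterior odds = prior odds × LR = 0.054511.

Posterior odds ≈ 0.0545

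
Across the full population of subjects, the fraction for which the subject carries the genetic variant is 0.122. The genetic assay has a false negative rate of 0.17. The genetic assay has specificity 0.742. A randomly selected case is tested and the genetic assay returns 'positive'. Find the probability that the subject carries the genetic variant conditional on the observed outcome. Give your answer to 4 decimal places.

P(H | E) ≈ 0.3089

Write H for 'the subject carries the genetic variant'. Prior odds H:¬H = 0.122/0.878 = 0.13895. For the 'positive' outcome, the likelihood ratio is 0.83/0.258 = 3.2171.
Posterior odds = 0.13895 × 3.2171 = 0.44702, so P(H|E) = 0.44702/(1+0.44702) = 0.3089.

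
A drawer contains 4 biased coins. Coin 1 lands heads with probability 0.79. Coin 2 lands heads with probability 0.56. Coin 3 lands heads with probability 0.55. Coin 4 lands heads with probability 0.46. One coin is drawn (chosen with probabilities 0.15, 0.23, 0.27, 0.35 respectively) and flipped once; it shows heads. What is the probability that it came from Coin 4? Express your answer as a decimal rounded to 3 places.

Posterior probability ≈ 0.289

Tabulate prior·likelihood by source: [1] prior 0.15, lik 0.79, product 0.1185; [2] prior 0.23, lik 0.56, product 0.1288; [3] prior 0.27, lik 0.55, product 0.1485; [4] prior 0.35, lik 0.46, product 0.1610.
Normalizing constant = 0.55680; the posterior for Coin 4 is its product over the sum, 0.1610/0.55680 = 0.289.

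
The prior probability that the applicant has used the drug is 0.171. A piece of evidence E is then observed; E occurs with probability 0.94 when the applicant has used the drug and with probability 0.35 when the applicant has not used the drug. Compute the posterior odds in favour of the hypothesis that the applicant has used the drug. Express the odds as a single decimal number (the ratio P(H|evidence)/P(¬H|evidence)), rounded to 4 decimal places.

Posterior odds ≈ 0.5540

Prior odds = 0.171/(1−0.171) = 0.20627.
Likelihood ratio for E = 0.94/0.35 = 2.6857.
Posterior odds = prior odds × LR = 0.55399.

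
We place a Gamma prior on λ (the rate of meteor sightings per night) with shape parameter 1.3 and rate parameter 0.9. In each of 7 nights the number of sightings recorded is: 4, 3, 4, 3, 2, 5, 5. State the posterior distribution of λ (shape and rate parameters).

Total count ∑xᵢ = 26 over n = 7 nights.
Gamma is conjugate to the Poisson likelihood: posterior is Gamma(shape = 1.3+26 = 27.3, rate = 0.9+7 = 7.9).

Posterior: Gamma(shape=27.3, rate=7.9)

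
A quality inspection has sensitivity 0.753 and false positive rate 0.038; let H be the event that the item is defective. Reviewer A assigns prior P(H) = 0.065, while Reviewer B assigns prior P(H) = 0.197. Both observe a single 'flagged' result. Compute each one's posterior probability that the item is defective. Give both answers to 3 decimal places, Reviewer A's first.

The likelihood ratio for a 'flagged' result is 0.753/0.038 = 19.816.
Reviewer A: prior odds 0.065/0.935 = 0.069519; posterior odds 1.3776; posterior probability 0.579.
Reviewer B: prior odds 0.197/0.803 = 0.24533; posterior odds 4.8614; posterior probability 0.829.

Reviewer A: 0.579; Reviewer B: 0.829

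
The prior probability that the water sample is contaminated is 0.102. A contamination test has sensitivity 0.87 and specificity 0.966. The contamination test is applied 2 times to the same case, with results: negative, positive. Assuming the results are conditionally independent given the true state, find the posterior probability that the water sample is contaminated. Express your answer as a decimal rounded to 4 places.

With H the event that the water sample is contaminated, the joint likelihood of the observed sequence is P(data|H) = 0.13·0.87 = 0.11310 and P(data|¬H) = 0.966·0.034 = 0.032844.
Bayes: P(H|data) = 0.102·0.11310 / (0.102·0.11310 + 0.898·0.032844) = 0.011536/0.041030 = 0.2812.

Posterior P(H) ≈ 0.2812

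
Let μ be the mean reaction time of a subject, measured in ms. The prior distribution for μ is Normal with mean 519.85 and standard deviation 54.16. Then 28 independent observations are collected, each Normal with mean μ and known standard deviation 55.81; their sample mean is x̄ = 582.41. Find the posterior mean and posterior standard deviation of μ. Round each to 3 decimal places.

Prior precision 1/τ₀² = 1/54.16² = 0.00034091; data precision n/σ² = 28/55.81² = 0.00898947.
Posterior precision = 0.00034091 + 0.00898947 = 0.00933038, giving posterior SD = 1/√0.00933038 = 10.353.
Posterior mean = (0.00034091·519.85 + 0.00898947·582.41) / 0.00933038 = 580.124.

Posterior mean ≈ 580.124; posterior SD ≈ 10.353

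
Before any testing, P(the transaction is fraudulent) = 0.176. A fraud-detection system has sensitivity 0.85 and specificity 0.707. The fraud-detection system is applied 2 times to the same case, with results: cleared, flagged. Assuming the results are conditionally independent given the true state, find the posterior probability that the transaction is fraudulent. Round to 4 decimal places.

With H the event that the transaction is fraudulent, the joint likelihood of the observed sequence is P(data|H) = 0.15·0.85 = 0.12750 and P(data|¬H) = 0.707·0.293 = 0.20715.
Bayes: P(H|data) = 0.176·0.12750 / (0.176·0.12750 + 0.824·0.20715) = 0.022440/0.19313 = 0.1162.

Posterior P(H) ≈ 0.1162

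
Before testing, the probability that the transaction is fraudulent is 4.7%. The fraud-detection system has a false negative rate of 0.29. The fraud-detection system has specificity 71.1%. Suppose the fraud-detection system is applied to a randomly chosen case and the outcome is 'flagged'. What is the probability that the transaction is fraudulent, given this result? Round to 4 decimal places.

Write H for 'the transaction is fraudulent'. Prior odds H:¬H = 0.047/0.953 = 0.049318. For the 'flagged' outcome, the likelihood ratio is 0.71/0.289 = 2.4567.
Posterior odds = 0.049318 × 2.4567 = 0.12116, so P(H|E) = 0.12116/(1+0.12116) = 0.1081.

P(H | E) ≈ 0.1081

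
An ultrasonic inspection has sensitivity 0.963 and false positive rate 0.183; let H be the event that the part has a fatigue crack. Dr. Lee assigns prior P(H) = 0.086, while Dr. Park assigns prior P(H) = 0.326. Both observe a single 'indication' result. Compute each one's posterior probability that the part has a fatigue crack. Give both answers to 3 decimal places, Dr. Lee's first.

Dr. Lee: 0.331; Dr. Park: 0.718

The likelihood ratio for an 'indication' result is 0.963/0.183 = 5.2623.
Dr. Lee: prior odds 0.086/0.914 = 0.094092; posterior odds 0.49514; posterior probability 0.331.
Dr. Park: prior odds 0.326/0.674 = 0.48368; posterior odds 2.5453; posterior probability 0.718.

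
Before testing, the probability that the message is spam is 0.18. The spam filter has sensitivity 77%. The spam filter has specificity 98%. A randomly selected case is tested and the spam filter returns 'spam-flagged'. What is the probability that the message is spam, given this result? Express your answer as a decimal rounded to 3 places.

Write H for 'the message is spam'. Prior odds H:¬H = 0.18/0.82 = 0.21951. For the 'spam-flagged' outcome, the likelihood ratio is 0.77/0.02 = 38.500.
Posterior odds = 0.21951 × 38.500 = 8.4512, so P(H|E) = 8.4512/(1+8.4512) = 0.894.

P(H | E) ≈ 0.894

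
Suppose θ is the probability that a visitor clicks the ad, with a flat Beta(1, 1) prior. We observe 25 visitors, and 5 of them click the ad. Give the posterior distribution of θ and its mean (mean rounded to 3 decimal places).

The binomial likelihood is conjugate to the Beta prior: with 5 successes and 20 failures, the posterior is Beta(1+5, 1+20) = Beta(6, 21).
E[θ | data] = 6/(6+21) = 0.222.

Posterior: Beta(6, 21); mean ≈ 0.222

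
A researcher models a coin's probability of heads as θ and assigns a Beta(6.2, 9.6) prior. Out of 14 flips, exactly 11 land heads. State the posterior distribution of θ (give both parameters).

Observing 11 successes and 3 failures updates Beta(6.2, 9.6) by adding the success and failure counts to the two shape parameters: α = 6.2+11 = 17.2, β = 9.6+3 = 12.6.

Posterior: Beta(17.2, 12.6)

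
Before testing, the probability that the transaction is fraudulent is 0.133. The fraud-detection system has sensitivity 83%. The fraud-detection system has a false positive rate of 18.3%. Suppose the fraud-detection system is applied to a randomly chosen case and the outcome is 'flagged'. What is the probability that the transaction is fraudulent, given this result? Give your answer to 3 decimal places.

P(H | E) ≈ 0.410

Write H for 'the transaction is fraudulent'. Prior odds H:¬H = 0.133/0.867 = 0.15340. For the 'flagged' outcome, the likelihood ratio is 0.83/0.183 = 4.5355.
Posterior odds = 0.15340 × 4.5355 = 0.69576, so P(H|E) = 0.69576/(1+0.69576) = 0.410.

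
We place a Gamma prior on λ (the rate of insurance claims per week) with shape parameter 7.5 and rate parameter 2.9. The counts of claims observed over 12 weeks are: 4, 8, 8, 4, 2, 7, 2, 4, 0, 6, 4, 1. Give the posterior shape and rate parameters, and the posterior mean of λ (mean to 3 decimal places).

Posterior: Gamma(shape=57.5, rate=14.9); mean ≈ 3.859

Total count ∑xᵢ = 50 over n = 12 weeks.
Gamma is conjugate to the Poisson likelihood: posterior is Gamma(shape = 7.5+50 = 57.5, rate = 2.9+12 = 14.9).
E[λ | data] = 57.5/14.9 = 3.859.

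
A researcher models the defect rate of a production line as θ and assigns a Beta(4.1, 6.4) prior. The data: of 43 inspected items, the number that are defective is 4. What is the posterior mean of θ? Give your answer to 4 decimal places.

The binomial likelihood is conjugate to the Beta prior: with 4 successes and 39 failures, the posterior is Beta(4.1+4, 6.4+39) = Beta(8.1, 45.4).
Posterior mean = α/(α+β) = 8.1/53.5 = 0.1514.

Posterior mean ≈ 0.1514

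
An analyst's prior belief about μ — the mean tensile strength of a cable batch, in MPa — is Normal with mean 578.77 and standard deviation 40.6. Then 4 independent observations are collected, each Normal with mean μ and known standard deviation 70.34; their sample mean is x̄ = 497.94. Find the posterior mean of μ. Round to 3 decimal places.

With known σ, the Normal prior is conjugate. Weight on the data is w = (n/σ²)/(n/σ² + 1/τ₀²) = 0.00080845/(0.00080845+0.00060666) = 0.57130.
Posterior mean = w·x̄ + (1−w)·μ₀ = 0.57130·497.94 + 0.42870·578.77 = 532.592.

Posterior mean ≈ 532.592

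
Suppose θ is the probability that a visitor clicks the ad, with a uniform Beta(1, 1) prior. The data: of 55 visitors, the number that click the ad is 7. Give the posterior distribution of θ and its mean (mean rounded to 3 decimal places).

Posterior: Beta(8, 49); mean ≈ 0.140

The binomial likelihood is conjugate to the Beta prior: with 7 successes and 48 failures, the posterior is Beta(1+7, 1+48) = Beta(8, 49).
E[θ | data] = 8/(8+49) = 0.140.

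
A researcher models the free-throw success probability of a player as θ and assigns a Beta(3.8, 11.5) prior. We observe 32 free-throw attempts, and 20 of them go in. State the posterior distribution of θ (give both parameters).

The binomial likelihood is conjugate to the Beta prior: with 20 successes and 12 failures, the posterior is Beta(3.8+20, 11.5+12) = Beta(23.8, 23.5).

Posterior: Beta(23.8, 23.5)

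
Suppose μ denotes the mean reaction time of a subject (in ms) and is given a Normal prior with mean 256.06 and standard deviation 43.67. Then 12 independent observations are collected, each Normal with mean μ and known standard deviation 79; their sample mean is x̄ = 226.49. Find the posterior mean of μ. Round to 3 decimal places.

With known σ, the Normal prior is conjugate. Weight on the data is w = (n/σ²)/(n/σ² + 1/τ₀²) = 0.00192277/(0.00192277+0.00052436) = 0.78572.
Posterior mean = w·x̄ + (1−w)·μ₀ = 0.78572·226.49 + 0.21428·256.06 = 232.826.

Posterior mean ≈ 232.826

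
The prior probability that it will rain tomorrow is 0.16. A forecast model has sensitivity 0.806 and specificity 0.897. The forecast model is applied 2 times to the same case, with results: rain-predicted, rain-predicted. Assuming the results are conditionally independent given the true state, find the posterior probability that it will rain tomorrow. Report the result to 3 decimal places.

With H the event that it will rain tomorrow, the joint likelihood of the observed sequence is P(data|H) = 0.806·0.806 = 0.64964 and P(data|¬H) = 0.103·0.103 = 0.010609.
Bayes: P(H|data) = 0.16·0.64964 / (0.16·0.64964 + 0.84·0.010609) = 0.10394/0.11285 = 0.9210.

Posterior P(H) ≈ 0.921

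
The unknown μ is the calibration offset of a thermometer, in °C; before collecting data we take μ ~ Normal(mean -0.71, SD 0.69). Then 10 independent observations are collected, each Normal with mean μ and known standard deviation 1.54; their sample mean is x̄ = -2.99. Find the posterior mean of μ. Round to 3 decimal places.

With known σ, the Normal prior is conjugate. Weight on the data is w = (n/σ²)/(n/σ² + 1/τ₀²) = 4.21656/(4.21656+2.10040) = 0.66750.
Posterior mean = w·x̄ + (1−w)·μ₀ = 0.66750·-2.99 + 0.33250·-0.71 = -2.232.

Posterior mean ≈ -2.232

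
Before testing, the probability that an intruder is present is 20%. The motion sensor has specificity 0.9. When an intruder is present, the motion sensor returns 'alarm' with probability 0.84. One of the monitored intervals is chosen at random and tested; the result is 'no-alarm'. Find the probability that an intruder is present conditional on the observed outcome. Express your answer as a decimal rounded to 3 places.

Let H be the event that an intruder is present. P(H) = 0.2, so P(¬H) = 0.8. With E the 'no-alarm' result, P(E|H) = 0.16 and P(E|¬H) = 0.9.
P(E) = 0.16·0.2 + 0.9·0.8 = 0.032000 + 0.72000 = 0.75200.
By Bayes' theorem, P(H|E) = 0.032000 / 0.75200 = 0.043.

P(H | E) ≈ 0.043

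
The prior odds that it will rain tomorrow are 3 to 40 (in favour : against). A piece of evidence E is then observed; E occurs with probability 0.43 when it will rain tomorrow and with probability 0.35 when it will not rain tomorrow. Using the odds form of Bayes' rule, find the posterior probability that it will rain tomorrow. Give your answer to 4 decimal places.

Prior odds = 3/40 = 0.075000. In log-odds, ln(0.075000) = -2.5903.
Add log likelihood ratio: ln(1.2286) = 0.20585.
Posterior log-odds = -2.3844, so posterior odds = exp(-2.3844) = 0.092143. Converting, P(H|E) = 0.092143/1.0921 = 0.0844.

Posterior probability ≈ 0.0844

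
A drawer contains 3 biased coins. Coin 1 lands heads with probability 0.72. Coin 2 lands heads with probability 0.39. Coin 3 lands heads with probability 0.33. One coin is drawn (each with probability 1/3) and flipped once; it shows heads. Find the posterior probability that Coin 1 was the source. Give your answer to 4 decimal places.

Posterior probability ≈ 0.5000

Tabulate prior·likelihood by source: [1] prior 0.333333, lik 0.72, product 0.2400; [2] prior 0.333333, lik 0.39, product 0.1300; [3] prior 0.333333, lik 0.33, product 0.1100.
Normalizing constant = 0.48000; the posterior for Coin 1 is its product over the sum, 0.2400/0.48000 = 0.5000.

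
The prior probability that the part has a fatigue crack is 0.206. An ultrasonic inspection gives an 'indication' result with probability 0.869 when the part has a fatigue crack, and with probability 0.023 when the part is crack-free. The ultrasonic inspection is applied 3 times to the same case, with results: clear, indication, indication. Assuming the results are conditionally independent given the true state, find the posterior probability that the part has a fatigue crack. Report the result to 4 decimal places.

Let H be the event that the part has a fatigue crack; start with P(H) = 0.206. P('indication'|H) = 0.869, P('indication'|¬H) = 0.023.
Update on result 1 ('clear'): P(H) ← 0.131·0.2060 / (0.131·0.2060 + 0.977·0.7940) = 0.026986/0.80272 = 0.0336.
Update on result 2 ('indication'): P(H) ← 0.869·0.0336 / (0.869·0.0336 + 0.023·0.9664) = 0.029214/0.051441 = 0.5679.
Update on result 3 ('indication'): P(H) ← 0.869·0.5679 / (0.869·0.5679 + 0.023·0.4321) = 0.49352/0.50346 = 0.9803.

Posterior P(H) ≈ 0.9803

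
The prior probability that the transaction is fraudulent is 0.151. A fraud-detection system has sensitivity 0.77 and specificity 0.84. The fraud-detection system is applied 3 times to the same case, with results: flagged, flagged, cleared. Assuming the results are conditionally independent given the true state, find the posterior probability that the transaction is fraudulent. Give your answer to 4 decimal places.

Posterior P(H) ≈ 0.5300

Let H be the event that the transaction is fraudulent; start with P(H) = 0.151. P('flagged'|H) = 0.77, P('flagged'|¬H) = 0.16.
Update on result 1 ('flagged'): P(H) ← 0.77·0.1510 / (0.77·0.1510 + 0.16·0.8490) = 0.11627/0.25211 = 0.4612.
Update on result 2 ('flagged'): P(H) ← 0.77·0.4612 / (0.77·0.4612 + 0.16·0.5388) = 0.35511/0.44132 = 0.8047.
Update on result 3 ('cleared'): P(H) ← 0.23·0.8047 / (0.23·0.8047 + 0.84·0.1953) = 0.18507/0.34916 = 0.5300.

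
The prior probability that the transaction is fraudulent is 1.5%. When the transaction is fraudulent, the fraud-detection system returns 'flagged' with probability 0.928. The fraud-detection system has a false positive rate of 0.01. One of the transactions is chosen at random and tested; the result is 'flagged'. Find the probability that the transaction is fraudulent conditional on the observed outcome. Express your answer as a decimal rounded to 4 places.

P(H | E) ≈ 0.5856

Let H be the event that the transaction is fraudulent. P(H) = 0.015, so P(¬H) = 0.985. With E the 'flagged' result, P(E|H) = 0.928 and P(E|¬H) = 0.01.
P(E) = 0.928·0.015 + 0.01·0.985 = 0.013920 + 0.0098500 = 0.023770.
By Bayes' theorem, P(H|E) = 0.013920 / 0.023770 = 0.5856.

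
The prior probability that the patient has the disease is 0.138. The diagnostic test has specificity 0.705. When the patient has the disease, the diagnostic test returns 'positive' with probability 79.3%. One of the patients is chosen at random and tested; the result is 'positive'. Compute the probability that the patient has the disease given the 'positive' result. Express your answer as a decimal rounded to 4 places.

P(H | E) ≈ 0.3009

Let H be the event that the patient has the disease. P(H) = 0.138, so P(¬H) = 0.862. With E the 'positive' result, P(E|H) = 0.793 and P(E|¬H) = 0.295.
P(E) = 0.793·0.138 + 0.295·0.862 = 0.10943 + 0.25429 = 0.36372.
By Bayes' theorem, P(H|E) = 0.10943 / 0.36372 = 0.3009.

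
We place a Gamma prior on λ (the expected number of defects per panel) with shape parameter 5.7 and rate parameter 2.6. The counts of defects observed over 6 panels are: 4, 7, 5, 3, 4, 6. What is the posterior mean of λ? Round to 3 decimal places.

The Poisson likelihood adds the total count to the shape and the number of exposure periods to the rate. Here ∑xᵢ = 29 and n = 6, so shape 5.7→34.7 and rate 2.6→8.6.
Posterior mean = shape/rate = 34.7/8.6 = 4.035.

Posterior mean ≈ 4.035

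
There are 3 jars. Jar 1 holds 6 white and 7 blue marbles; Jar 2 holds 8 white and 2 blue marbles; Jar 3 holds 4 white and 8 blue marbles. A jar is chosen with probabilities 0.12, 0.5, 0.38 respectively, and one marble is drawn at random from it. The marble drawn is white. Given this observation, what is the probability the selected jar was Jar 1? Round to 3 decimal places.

Posterior probability ≈ 0.095

Tabulate prior·likelihood by source: [1] prior 0.12, lik 0.4615, product 0.05538; [2] prior 0.5, lik 0.8, product 0.4000; [3] prior 0.38, lik 0.3333, product 0.1267.
Normalizing constant = 0.58205; the posterior for Jar 1 is its product over the sum, 0.05538/0.58205 = 0.095.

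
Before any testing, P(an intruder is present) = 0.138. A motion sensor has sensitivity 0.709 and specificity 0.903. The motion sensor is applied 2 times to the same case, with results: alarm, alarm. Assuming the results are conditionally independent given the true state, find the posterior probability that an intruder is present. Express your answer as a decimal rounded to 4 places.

Posterior P(H) ≈ 0.8953

With H the event that an intruder is present, the joint likelihood of the observed sequence is P(data|H) = 0.709·0.709 = 0.50268 and P(data|¬H) = 0.097·0.097 = 0.0094090.
Bayes: P(H|data) = 0.138·0.50268 / (0.138·0.50268 + 0.862·0.0094090) = 0.069370/0.077481 = 0.8953.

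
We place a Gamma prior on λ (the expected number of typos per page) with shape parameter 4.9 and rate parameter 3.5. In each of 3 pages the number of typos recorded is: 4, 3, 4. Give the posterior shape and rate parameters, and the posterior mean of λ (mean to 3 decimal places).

Posterior: Gamma(shape=15.9, rate=6.5); mean ≈ 2.446

The Poisson likelihood adds the total count to the shape and the number of exposure periods to the rate. Here ∑xᵢ = 11 and n = 3, so shape 4.9→15.9 and rate 3.5→6.5.
E[λ | data] = 15.9/6.5 = 2.446.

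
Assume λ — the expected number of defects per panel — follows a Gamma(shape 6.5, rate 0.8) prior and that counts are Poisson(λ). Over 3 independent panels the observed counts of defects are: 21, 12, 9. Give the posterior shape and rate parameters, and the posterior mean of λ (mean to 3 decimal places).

Posterior: Gamma(shape=48.5, rate=3.8); mean ≈ 12.763

Total count ∑xᵢ = 42 over n = 3 panels.
Gamma is conjugate to the Poisson likelihood: posterior is Gamma(shape = 6.5+42 = 48.5, rate = 0.8+3 = 3.8).
E[λ | data] = 48.5/3.8 = 12.763.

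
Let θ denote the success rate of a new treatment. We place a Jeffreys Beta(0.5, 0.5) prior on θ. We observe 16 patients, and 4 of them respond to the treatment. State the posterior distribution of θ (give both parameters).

Posterior: Beta(4.5, 12.5)

The binomial likelihood is conjugate to the Beta prior: with 4 successes and 12 failures, the posterior is Beta(0.5+4, 0.5+12) = Beta(4.5, 12.5).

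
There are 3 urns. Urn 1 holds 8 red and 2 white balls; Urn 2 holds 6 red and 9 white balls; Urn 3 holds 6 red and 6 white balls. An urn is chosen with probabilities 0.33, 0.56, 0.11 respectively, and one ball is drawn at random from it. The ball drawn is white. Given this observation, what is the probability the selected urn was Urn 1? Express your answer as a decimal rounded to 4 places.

Posterior probability ≈ 0.1444

Tabulate prior·likelihood by source: [1] prior 0.33, lik 0.2, product 0.06600; [2] prior 0.56, lik 0.6, product 0.3360; [3] prior 0.11, lik 0.5, product 0.05500.
Normalizing constant = 0.45700; the posterior for Urn 1 is its product over the sum, 0.06600/0.45700 = 0.1444.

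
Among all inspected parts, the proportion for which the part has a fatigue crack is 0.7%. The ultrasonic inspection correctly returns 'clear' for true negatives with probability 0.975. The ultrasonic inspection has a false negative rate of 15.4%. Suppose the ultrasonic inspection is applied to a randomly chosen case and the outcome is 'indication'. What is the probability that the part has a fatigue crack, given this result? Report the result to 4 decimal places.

Write H for 'the part has a fatigue crack'. Prior odds H:¬H = 0.007/0.993 = 0.0070493. For the 'indication' outcome, the likelihood ratio is 0.846/0.025 = 33.840.
Posterior odds = 0.0070493 × 33.840 = 0.23855, so P(H|E) = 0.23855/(1+0.23855) = 0.1926.

P(H | E) ≈ 0.1926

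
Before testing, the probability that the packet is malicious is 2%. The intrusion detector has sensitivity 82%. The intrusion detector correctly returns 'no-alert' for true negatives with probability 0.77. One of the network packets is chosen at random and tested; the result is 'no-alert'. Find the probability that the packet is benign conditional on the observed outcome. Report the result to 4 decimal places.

P(¬H | E) ≈ 0.9953

Let H be the event that the packet is malicious. P(H) = 0.02, so P(¬H) = 0.98. With E the 'no-alert' result, P(E|H) = 0.18 and P(E|¬H) = 0.77.
P(E) = 0.18·0.02 + 0.77·0.98 = 0.0036000 + 0.75460 = 0.75820.
By Bayes' theorem, P(H|E) = 0.0036000 / 0.75820 = 0.0047. Hence P(¬H|E) = 1 − 0.0047 = 0.9953.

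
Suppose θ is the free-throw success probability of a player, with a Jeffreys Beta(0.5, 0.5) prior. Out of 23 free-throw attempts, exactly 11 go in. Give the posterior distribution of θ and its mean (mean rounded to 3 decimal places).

Observing 11 successes and 12 failures updates Beta(0.5, 0.5) by adding the success and failure counts to the two shape parameters: α = 0.5+11 = 11.5, β = 0.5+12 = 12.5.
E[θ | data] = 11.5/(11.5+12.5) = 0.479.

Posterior: Beta(11.5, 12.5); mean ≈ 0.479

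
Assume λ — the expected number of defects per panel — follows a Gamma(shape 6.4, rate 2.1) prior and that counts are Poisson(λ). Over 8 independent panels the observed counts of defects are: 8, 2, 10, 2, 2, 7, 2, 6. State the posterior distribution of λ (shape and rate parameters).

Posterior: Gamma(shape=45.4, rate=10.1)

Total count ∑xᵢ = 39 over n = 8 panels.
Gamma is conjugate to the Poisson likelihood: posterior is Gamma(shape = 6.4+39 = 45.4, rate = 2.1+8 = 10.1).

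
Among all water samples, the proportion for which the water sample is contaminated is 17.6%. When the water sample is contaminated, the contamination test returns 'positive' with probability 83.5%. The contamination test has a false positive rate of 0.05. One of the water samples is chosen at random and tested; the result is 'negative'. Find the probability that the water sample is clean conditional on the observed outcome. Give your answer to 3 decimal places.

P(¬H | E) ≈ 0.964

Let H be the event that the water sample is contaminated. P(H) = 0.176, so P(¬H) = 0.824. With E the 'negative' result, P(E|H) = 0.165 and P(E|¬H) = 0.95.
P(E) = 0.165·0.176 + 0.95·0.824 = 0.029040 + 0.78280 = 0.81184.
By Bayes' theorem, P(H|E) = 0.029040 / 0.81184 = 0.036. Hence P(¬H|E) = 1 − 0.036 = 0.964.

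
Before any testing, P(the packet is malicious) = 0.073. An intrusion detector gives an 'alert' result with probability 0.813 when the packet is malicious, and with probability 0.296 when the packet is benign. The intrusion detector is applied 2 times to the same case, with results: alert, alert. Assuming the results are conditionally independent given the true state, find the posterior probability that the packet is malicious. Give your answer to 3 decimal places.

Posterior P(H) ≈ 0.373

Let H be the event that the packet is malicious; start with P(H) = 0.073. P('alert'|H) = 0.813, P('alert'|¬H) = 0.296.
Update on result 1 ('alert'): P(H) ← 0.813·0.0730 / (0.813·0.0730 + 0.296·0.9270) = 0.059349/0.33374 = 0.1778.
Update on result 2 ('alert'): P(H) ← 0.813·0.1778 / (0.813·0.1778 + 0.296·0.8222) = 0.14458/0.38794 = 0.3727.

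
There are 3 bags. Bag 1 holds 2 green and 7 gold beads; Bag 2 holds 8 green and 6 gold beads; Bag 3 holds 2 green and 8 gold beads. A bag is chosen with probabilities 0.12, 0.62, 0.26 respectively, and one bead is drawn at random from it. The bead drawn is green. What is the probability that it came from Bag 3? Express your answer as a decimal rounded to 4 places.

Posterior probability ≈ 0.1201

P(green|Bag 1) = 0.2222; P(green|Bag 2) = 0.5714; P(green|Bag 3) = 0.2.
Prior × likelihood for each source: 0.12·0.2222=0.02667, 0.62·0.5714=0.3543, 0.26·0.2=0.05200. Summing gives P(green) = 0.43295.
P(Bag 3 | green) = 0.05200 / 0.43295 = 0.1201.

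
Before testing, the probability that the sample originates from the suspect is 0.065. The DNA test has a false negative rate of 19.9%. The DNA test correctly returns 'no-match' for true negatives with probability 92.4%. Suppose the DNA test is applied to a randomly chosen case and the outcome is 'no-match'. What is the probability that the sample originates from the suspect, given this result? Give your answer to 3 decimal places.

Write H for 'the sample originates from the suspect'. Prior odds H:¬H = 0.065/0.935 = 0.069519. For the 'no-match' outcome, the likelihood ratio is 0.199/0.924 = 0.21537.
Posterior odds = 0.069519 × 0.21537 = 0.014972, so P(H|E) = 0.014972/(1+0.014972) = 0.015.

P(H | E) ≈ 0.015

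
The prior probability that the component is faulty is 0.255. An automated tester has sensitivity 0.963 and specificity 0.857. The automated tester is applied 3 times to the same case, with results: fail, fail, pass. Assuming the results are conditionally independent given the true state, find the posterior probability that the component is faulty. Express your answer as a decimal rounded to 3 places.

Let H be the event that the component is faulty; start with P(H) = 0.255. P('fail'|H) = 0.963, P('fail'|¬H) = 0.143.
Update on result 1 ('fail'): P(H) ← 0.963·0.2550 / (0.963·0.2550 + 0.143·0.7450) = 0.24557/0.35210 = 0.6974.
Update on result 2 ('fail'): P(H) ← 0.963·0.6974 / (0.963·0.6974 + 0.143·0.3026) = 0.67162/0.71489 = 0.9395.
Update on result 3 ('pass'): P(H) ← 0.037·0.9395 / (0.037·0.9395 + 0.857·0.0605) = 0.034761/0.086629 = 0.4013.

Posterior P(H) ≈ 0.401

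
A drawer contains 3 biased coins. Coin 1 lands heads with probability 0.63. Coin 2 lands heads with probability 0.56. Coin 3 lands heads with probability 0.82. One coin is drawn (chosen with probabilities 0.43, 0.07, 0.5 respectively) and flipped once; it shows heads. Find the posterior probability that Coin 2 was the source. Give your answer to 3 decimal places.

P(heads|C1) = 0.63; P(heads|C2) = 0.56; P(heads|C3) = 0.82.
Prior × likelihood for each source: 0.43·0.63=0.2709, 0.07·0.56=0.03920, 0.5·0.82=0.4100. Summing gives P(heads) = 0.72010.
P(Coin 2 | heads) = 0.03920 / 0.72010 = 0.054.

Posterior probability ≈ 0.054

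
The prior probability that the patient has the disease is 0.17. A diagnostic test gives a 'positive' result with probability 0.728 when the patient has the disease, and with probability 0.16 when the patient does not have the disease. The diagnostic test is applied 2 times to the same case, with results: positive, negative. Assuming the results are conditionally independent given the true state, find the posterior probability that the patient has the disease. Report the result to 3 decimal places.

Posterior P(H) ≈ 0.232

Let H be the event that the patient has the disease; start with P(H) = 0.17. P('positive'|H) = 0.728, P('positive'|¬H) = 0.16.
Update on result 1 ('positive'): P(H) ← 0.728·0.1700 / (0.728·0.1700 + 0.16·0.8300) = 0.12376/0.25656 = 0.4824.
Update on result 2 ('negative'): P(H) ← 0.272·0.4824 / (0.272·0.4824 + 0.84·0.5176) = 0.13121/0.56601 = 0.2318.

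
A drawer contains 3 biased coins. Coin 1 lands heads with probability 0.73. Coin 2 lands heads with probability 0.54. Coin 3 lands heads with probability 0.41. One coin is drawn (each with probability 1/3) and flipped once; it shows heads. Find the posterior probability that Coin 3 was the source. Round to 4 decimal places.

P(heads|C1) = 0.73; P(heads|C2) = 0.54; P(heads|C3) = 0.41.
Prior × likelihood for each source: 0.333333·0.73=0.2433, 0.333333·0.54=0.1800, 0.333333·0.41=0.1367. Summing gives P(heads) = 0.56000.
P(Coin 3 | heads) = 0.1367 / 0.56000 = 0.2440.

Posterior probability ≈ 0.2440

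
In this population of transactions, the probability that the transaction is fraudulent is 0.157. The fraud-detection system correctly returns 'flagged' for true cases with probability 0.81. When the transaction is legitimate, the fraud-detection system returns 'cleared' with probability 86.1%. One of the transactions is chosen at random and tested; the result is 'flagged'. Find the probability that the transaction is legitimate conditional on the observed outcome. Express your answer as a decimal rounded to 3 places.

Let H be the event that the transaction is fraudulent. P(H) = 0.157, so P(¬H) = 0.843. With E the 'flagged' result, P(E|H) = 0.81 and P(E|¬H) = 0.139.
P(E) = 0.81·0.157 + 0.139·0.843 = 0.12717 + 0.11718 = 0.24435.
By Bayes' theorem, P(H|E) = 0.12717 / 0.24435 = 0.520. Hence P(¬H|E) = 1 − 0.520 = 0.480.

P(¬H | E) ≈ 0.480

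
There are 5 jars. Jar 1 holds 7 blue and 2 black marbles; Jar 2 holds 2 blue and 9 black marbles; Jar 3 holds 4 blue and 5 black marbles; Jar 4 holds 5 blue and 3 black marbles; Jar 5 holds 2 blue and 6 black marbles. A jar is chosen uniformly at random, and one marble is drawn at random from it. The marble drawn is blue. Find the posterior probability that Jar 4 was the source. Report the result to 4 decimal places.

Tabulate prior·likelihood by source: [1] prior 0.2, lik 0.7778, product 0.1556; [2] prior 0.2, lik 0.1818, product 0.03636; [3] prior 0.2, lik 0.4444, product 0.08889; [4] prior 0.2, lik 0.625, product 0.1250; [5] prior 0.2, lik 0.25, product 0.05000.
Normalizing constant = 0.45581; the posterior for Jar 4 is its product over the sum, 0.1250/0.45581 = 0.2742.

Posterior probability ≈ 0.2742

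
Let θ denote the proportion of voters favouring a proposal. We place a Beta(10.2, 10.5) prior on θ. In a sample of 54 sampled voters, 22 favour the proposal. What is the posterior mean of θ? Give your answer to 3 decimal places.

Posterior mean ≈ 0.431

Observing 22 successes and 32 failures updates Beta(10.2, 10.5) by adding the success and failure counts to the two shape parameters: α = 10.2+22 = 32.2, β = 10.5+32 = 42.5.
Posterior mean = α/(α+β) = 32.2/74.7 = 0.431.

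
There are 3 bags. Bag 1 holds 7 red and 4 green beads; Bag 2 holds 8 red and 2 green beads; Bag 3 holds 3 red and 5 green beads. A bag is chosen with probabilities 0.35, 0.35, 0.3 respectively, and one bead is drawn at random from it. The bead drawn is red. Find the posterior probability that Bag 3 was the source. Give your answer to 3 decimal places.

Tabulate prior·likelihood by source: [1] prior 0.35, lik 0.6364, product 0.2227; [2] prior 0.35, lik 0.8, product 0.2800; [3] prior 0.3, lik 0.375, product 0.1125.
Normalizing constant = 0.61523; the posterior for Bag 3 is its product over the sum, 0.1125/0.61523 = 0.183.

Posterior probability ≈ 0.183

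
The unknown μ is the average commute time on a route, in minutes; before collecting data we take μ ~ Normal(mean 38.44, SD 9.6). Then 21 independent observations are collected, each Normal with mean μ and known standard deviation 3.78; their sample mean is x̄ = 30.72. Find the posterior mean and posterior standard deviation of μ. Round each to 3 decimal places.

Posterior mean ≈ 30.777; posterior SD ≈ 0.822

Prior precision 1/τ₀² = 1/9.6² = 0.0108507; data precision n/σ² = 21/3.78² = 1.46972.
Posterior precision = 0.0108507 + 1.46972 = 1.48057, giving posterior SD = 1/√1.48057 = 0.822.
Posterior mean = (0.0108507·38.44 + 1.46972·30.72) / 1.48057 = 30.777.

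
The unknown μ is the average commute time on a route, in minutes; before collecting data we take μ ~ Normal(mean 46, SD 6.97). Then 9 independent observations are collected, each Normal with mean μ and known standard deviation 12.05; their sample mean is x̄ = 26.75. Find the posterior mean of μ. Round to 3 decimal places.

Posterior mean ≈ 31.549

Prior precision 1/τ₀² = 1/6.97² = 0.0205842; data precision n/σ² = 9/12.05² = 0.0619824.
Posterior precision = 0.0205842 + 0.0619824 = 0.0825666.
Posterior mean = (0.0205842·46 + 0.0619824·26.75) / 0.0825666 = 31.549.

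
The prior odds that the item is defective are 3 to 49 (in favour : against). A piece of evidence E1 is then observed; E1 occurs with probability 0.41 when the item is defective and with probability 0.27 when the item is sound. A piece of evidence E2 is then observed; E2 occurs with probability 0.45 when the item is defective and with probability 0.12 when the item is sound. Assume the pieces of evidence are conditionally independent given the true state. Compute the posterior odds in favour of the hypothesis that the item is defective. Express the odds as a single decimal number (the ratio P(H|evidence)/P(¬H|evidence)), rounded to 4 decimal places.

Prior odds = 3/49 = 0.061224.
Likelihood ratio for E1 = 0.41/0.27 = 1.5185.
Likelihood ratio for E2 = 0.45/0.12 = 3.7500.
Posterior odds = prior odds × LR₁ × LR₂ = 0.34864.

Posterior odds ≈ 0.3486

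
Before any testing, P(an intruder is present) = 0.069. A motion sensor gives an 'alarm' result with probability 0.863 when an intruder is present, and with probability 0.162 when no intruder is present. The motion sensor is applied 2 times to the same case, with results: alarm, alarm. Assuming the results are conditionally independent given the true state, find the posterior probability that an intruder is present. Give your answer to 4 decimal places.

Let H be the event that an intruder is present; start with P(H) = 0.069. P('alarm'|H) = 0.863, P('alarm'|¬H) = 0.162.
Update on result 1 ('alarm'): P(H) ← 0.863·0.0690 / (0.863·0.0690 + 0.162·0.9310) = 0.059547/0.21037 = 0.2831.
Update on result 2 ('alarm'): P(H) ← 0.863·0.2831 / (0.863·0.2831 + 0.162·0.7169) = 0.24428/0.36042 = 0.6778.

Posterior P(H) ≈ 0.6778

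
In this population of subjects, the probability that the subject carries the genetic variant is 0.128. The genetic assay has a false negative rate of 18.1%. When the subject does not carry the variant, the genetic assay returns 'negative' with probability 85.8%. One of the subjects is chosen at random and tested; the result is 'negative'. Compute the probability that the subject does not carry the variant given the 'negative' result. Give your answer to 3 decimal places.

Let H be the event that the subject carries the genetic variant. P(H) = 0.128, so P(¬H) = 0.872. With E the 'negative' result, P(E|H) = 0.181 and P(E|¬H) = 0.858.
P(E) = 0.181·0.128 + 0.858·0.872 = 0.023168 + 0.74818 = 0.77134.
By Bayes' theorem, P(H|E) = 0.023168 / 0.77134 = 0.030. Hence P(¬H|E) = 1 − 0.030 = 0.970.

P(¬H | E) ≈ 0.970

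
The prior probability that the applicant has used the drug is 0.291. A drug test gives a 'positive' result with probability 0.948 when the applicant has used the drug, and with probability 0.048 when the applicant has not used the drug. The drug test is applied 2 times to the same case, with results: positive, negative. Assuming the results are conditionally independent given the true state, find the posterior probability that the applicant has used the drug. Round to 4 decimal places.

With H the event that the applicant has used the drug, the joint likelihood of the observed sequence is P(data|H) = 0.948·0.052 = 0.049296 and P(data|¬H) = 0.048·0.952 = 0.045696.
Bayes: P(H|data) = 0.291·0.049296 / (0.291·0.049296 + 0.709·0.045696) = 0.014345/0.046744 = 0.3069.

Posterior P(H) ≈ 0.3069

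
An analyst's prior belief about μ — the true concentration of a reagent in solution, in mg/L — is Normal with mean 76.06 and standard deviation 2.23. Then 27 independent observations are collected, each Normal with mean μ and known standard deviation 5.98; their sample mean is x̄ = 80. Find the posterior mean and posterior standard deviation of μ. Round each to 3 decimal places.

Prior precision 1/τ₀² = 1/2.23² = 0.201090; data precision n/σ² = 27/5.98² = 0.755025.
Posterior precision = 0.201090 + 0.755025 = 0.956115, giving posterior SD = 1/√0.956115 = 1.023.
Posterior mean = (0.201090·76.06 + 0.755025·80) / 0.956115 = 79.171.

Posterior mean ≈ 79.171; posterior SD ≈ 1.023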